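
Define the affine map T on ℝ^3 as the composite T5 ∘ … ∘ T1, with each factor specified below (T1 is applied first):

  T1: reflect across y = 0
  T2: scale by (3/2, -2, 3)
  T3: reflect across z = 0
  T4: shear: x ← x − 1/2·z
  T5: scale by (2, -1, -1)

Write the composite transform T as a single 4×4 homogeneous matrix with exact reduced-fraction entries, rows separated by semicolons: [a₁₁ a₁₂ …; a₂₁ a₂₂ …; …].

T = [3 0 3 0; 0 -2 0 0; 0 0 3 0; 0 0 0 1]

T1 = [1 0 0 0; 0 -1 0 0; 0 0 1 0; 0 0 0 1]
T2·T1 = [3/2 0 0 0; 0 2 0 0; 0 0 3 0; 0 0 0 1]
T3·…·T1 = [3/2 0 0 0; 0 2 0 0; 0 0 -3 0; 0 0 0 1]
T4·…·T1 = [3/2 0 3/2 0; 0 2 0 0; 0 0 -3 0; 0 0 0 1]
T5·…·T1 = [3 0 3 0; 0 -2 0 0; 0 0 3 0; 0 0 0 1]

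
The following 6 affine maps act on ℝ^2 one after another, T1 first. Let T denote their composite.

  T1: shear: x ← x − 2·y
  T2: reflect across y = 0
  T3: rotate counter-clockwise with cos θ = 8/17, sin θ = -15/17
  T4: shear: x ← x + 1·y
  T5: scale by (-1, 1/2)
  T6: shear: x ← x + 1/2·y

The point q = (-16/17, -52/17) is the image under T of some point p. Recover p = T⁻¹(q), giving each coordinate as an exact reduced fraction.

p = (4, -2)

T1 = [1 -2 0; 0 1 0; 0 0 1]
T2·T1 = [1 -2 0; 0 -1 0; 0 0 1]
T3·…·T1 = [8/17 -31/17 0; -15/17 22/17 0; 0 0 1]
T4·…·T1 = [-7/17 -9/17 0; -15/17 22/17 0; 0 0 1]
T5·…·T1 = [7/17 9/17 0; -15/34 11/17 0; 0 0 1]
T6·…·T1 = [13/68 29/34 0; -15/34 11/17 0; 0 0 1]
det M = 1/2; M⁻¹ = [22/17 -29/17 0; 15/17 13/34 0; 0 0 1]
M⁻¹ · (-16/17, -52/17)ᵀ = (4, -2)ᵀ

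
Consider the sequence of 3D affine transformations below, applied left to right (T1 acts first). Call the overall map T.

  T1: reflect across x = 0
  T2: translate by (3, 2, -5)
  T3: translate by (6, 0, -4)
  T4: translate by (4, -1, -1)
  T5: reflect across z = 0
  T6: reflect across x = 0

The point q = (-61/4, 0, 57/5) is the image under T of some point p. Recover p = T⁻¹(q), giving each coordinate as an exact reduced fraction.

p = (-9/4, -1, -7/5)

T1 = [-1 0 0 0; 0 1 0 0; 0 0 1 0; 0 0 0 1]
T2·T1 = [-1 0 0 3; 0 1 0 2; 0 0 1 -5; 0 0 0 1]
T3·…·T1 = [-1 0 0 9; 0 1 0 2; 0 0 1 -9; 0 0 0 1]
T4·…·T1 = [-1 0 0 13; 0 1 0 1; 0 0 1 -10; 0 0 0 1]
T5·…·T1 = [-1 0 0 13; 0 1 0 1; 0 0 -1 10; 0 0 0 1]
T6·…·T1 = [1 0 0 -13; 0 1 0 1; 0 0 -1 10; 0 0 0 1]
det M = -1; M⁻¹ = [1 0 0 13; 0 1 0 -1; 0 0 -1 10; 0 0 0 1]
M⁻¹ · (-61/4, 0, 57/5)ᵀ = (-9/4, -1, -7/5)ᵀ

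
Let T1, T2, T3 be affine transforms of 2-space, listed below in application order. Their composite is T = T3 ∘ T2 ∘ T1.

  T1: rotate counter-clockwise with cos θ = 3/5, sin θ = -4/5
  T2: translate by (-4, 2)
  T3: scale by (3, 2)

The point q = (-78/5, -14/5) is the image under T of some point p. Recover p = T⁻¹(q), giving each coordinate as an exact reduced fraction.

T1 = [3/5 4/5 0; -4/5 3/5 0; 0 0 1]
T2·T1 = [3/5 4/5 -4; -4/5 3/5 2; 0 0 1]
T3·…·T1 = [9/5 12/5 -12; -8/5 6/5 4; 0 0 1]
det M = 6; M⁻¹ = [1/5 -2/5 4; 4/15 3/10 2; 0 0 1]
M⁻¹ · (-78/5, -14/5)ᵀ = (2, -3)ᵀ

p = (2, -3)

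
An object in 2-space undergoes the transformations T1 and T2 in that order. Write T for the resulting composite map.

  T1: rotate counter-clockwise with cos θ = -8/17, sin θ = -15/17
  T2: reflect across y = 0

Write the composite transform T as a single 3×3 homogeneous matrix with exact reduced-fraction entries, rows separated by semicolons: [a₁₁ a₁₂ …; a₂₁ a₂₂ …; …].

T1 = [-8/17 15/17 0; -15/17 -8/17 0; 0 0 1]
T2·T1 = [-8/17 15/17 0; 15/17 8/17 0; 0 0 1]

T = [-8/17 15/17 0; 15/17 8/17 0; 0 0 1]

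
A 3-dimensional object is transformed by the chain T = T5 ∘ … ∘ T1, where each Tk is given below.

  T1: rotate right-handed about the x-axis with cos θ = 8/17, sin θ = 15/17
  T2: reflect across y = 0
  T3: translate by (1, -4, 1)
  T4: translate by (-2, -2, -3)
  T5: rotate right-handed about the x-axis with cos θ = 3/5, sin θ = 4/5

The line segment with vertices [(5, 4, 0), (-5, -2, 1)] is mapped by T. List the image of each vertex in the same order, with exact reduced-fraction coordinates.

image vertices: (4, -506/85, -458/85), (-6, 11/85, -452/85)

T1 rotate right-handed about the x-axis with cos θ = 8/17, sin θ = 15/17: (5, 4, 0) → (5, 32/17, 60/17); (-5, -2, 1) → (-5, -31/17, -22/17)
T2 reflect across y = 0: (5, 32/17, 60/17) → (5, -32/17, 60/17); (-5, -31/17, -22/17) → (-5, 31/17, -22/17)
T3 translate by (1, -4, 1): (5, -32/17, 60/17) → (6, -100/17, 77/17); (-5, 31/17, -22/17) → (-4, -37/17, -5/17)
T4 translate by (-2, -2, -3): (6, -100/17, 77/17) → (4, -134/17, 26/17); (-4, -37/17, -5/17) → (-6, -71/17, -56/17)
T5 rotate right-handed about the x-axis with cos θ = 3/5, sin θ = 4/5: (4, -134/17, 26/17) → (4, -506/85, -458/85); (-6, -71/17, -56/17) → (-6, 11/85, -452/85)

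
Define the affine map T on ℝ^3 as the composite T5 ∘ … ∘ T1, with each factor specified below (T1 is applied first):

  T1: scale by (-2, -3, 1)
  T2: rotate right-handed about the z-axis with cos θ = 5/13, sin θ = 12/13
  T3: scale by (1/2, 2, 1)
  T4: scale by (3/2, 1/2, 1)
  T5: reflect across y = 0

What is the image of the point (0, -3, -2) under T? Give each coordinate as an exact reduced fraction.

T1 scale by (-2, -3, 1): (0, -3, -2) → (0, 9, -2)
T2 rotate right-handed about the z-axis with cos θ = 5/13, sin θ = 12/13: (0, 9, -2) → (-108/13, 45/13, -2)
T3 scale by (1/2, 2, 1): (-108/13, 45/13, -2) → (-54/13, 90/13, -2)
T4 scale by (3/2, 1/2, 1): (-54/13, 90/13, -2) → (-81/13, 45/13, -2)
T5 reflect across y = 0: (-81/13, 45/13, -2) → (-81/13, -45/13, -2)

T(p) = (-81/13, -45/13, -2)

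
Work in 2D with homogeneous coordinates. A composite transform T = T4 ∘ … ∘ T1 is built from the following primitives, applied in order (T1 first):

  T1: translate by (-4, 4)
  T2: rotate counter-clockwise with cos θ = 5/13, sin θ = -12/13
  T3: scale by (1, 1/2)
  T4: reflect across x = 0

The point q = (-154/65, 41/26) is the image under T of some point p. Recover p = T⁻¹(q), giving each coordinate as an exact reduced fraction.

p = (2, -3/5)

T1 = [1 0 -4; 0 1 4; 0 0 1]
T2·T1 = [5/13 12/13 28/13; -12/13 5/13 68/13; 0 0 1]
T3·…·T1 = [5/13 12/13 28/13; -6/13 5/26 34/13; 0 0 1]
T4·…·T1 = [-5/13 -12/13 -28/13; -6/13 5/26 34/13; 0 0 1]
det M = -1/2; M⁻¹ = [-5/13 -24/13 4; -12/13 10/13 -4; 0 0 1]
M⁻¹ · (-154/65, 41/26)ᵀ = (2, -3/5)ᵀ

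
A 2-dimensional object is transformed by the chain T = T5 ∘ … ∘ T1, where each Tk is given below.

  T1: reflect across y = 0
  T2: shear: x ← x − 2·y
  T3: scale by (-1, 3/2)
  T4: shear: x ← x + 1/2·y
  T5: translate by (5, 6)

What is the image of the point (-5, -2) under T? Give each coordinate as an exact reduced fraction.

T1 reflect across y = 0: (-5, -2) → (-5, 2)
T2 shear: x ← x − 2·y: (-5, 2) → (-9, 2)
T3 scale by (-1, 3/2): (-9, 2) → (9, 3)
T4 shear: x ← x + 1/2·y: (9, 3) → (21/2, 3)
T5 translate by (5, 6): (21/2, 3) → (31/2, 9)

T(p) = (31/2, 9)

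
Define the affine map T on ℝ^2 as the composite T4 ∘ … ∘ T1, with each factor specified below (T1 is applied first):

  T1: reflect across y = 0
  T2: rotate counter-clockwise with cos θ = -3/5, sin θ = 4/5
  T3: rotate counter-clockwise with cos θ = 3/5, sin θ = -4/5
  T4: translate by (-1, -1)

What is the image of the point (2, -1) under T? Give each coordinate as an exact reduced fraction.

T1 reflect across y = 0: (2, -1) → (2, 1)
T2 rotate counter-clockwise with cos θ = -3/5, sin θ = 4/5: (2, 1) → (-2, 1)
T3 rotate counter-clockwise with cos θ = 3/5, sin θ = -4/5: (-2, 1) → (-2/5, 11/5)
T4 translate by (-1, -1): (-2/5, 11/5) → (-7/5, 6/5)

T(p) = (-7/5, 6/5)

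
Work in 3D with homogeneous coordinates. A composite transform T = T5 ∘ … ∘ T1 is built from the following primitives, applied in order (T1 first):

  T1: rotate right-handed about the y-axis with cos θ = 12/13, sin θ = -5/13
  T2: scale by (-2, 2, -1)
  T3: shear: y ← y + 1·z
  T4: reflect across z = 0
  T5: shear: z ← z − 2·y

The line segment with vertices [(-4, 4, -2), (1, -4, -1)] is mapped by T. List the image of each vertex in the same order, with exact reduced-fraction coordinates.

T1 rotate right-handed about the y-axis with cos θ = 12/13, sin θ = -5/13: (-4, 4, -2) → (-38/13, 4, -44/13); (1, -4, -1) → (17/13, -4, -7/13)
T2 scale by (-2, 2, -1): (-38/13, 4, -44/13) → (76/13, 8, 44/13); (17/13, -4, -7/13) → (-34/13, -8, 7/13)
T3 shear: y ← y + 1·z: (76/13, 8, 44/13) → (76/13, 148/13, 44/13); (-34/13, -8, 7/13) → (-34/13, -97/13, 7/13)
T4 reflect across z = 0: (76/13, 148/13, 44/13) → (76/13, 148/13, -44/13); (-34/13, -97/13, 7/13) → (-34/13, -97/13, -7/13)
T5 shear: z ← z − 2·y: (76/13, 148/13, -44/13) → (76/13, 148/13, -340/13); (-34/13, -97/13, -7/13) → (-34/13, -97/13, 187/13)

image vertices: (76/13, 148/13, -340/13), (-34/13, -97/13, 187/13)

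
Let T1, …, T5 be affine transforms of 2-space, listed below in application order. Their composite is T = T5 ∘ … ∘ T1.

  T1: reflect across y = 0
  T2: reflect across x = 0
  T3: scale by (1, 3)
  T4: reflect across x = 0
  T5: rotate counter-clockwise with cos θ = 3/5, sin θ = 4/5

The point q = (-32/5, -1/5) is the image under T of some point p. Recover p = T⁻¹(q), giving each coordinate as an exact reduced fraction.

p = (-4, -5/3)

T1 = [1 0 0; 0 -1 0; 0 0 1]
T2·T1 = [-1 0 0; 0 -1 0; 0 0 1]
T3·…·T1 = [-1 0 0; 0 -3 0; 0 0 1]
T4·…·T1 = [1 0 0; 0 -3 0; 0 0 1]
T5·…·T1 = [3/5 12/5 0; 4/5 -9/5 0; 0 0 1]
det M = -3; M⁻¹ = [3/5 4/5 0; 4/15 -1/5 0; 0 0 1]
M⁻¹ · (-32/5, -1/5)ᵀ = (-4, -5/3)ᵀ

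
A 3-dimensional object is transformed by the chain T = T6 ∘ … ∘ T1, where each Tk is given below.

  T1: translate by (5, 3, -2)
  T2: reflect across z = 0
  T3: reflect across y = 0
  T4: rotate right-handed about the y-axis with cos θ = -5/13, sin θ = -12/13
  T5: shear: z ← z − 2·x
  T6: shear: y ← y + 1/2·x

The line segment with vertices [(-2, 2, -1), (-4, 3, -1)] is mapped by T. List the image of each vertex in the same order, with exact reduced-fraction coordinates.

T1 translate by (5, 3, -2): (-2, 2, -1) → (3, 5, -3); (-4, 3, -1) → (1, 6, -3)
T2 reflect across z = 0: (3, 5, -3) → (3, 5, 3); (1, 6, -3) → (1, 6, 3)
T3 reflect across y = 0: (3, 5, 3) → (3, -5, 3); (1, 6, 3) → (1, -6, 3)
T4 rotate right-handed about the y-axis with cos θ = -5/13, sin θ = -12/13: (3, -5, 3) → (-51/13, -5, 21/13); (1, -6, 3) → (-41/13, -6, -3/13)
T5 shear: z ← z − 2·x: (-51/13, -5, 21/13) → (-51/13, -5, 123/13); (-41/13, -6, -3/13) → (-41/13, -6, 79/13)
T6 shear: y ← y + 1/2·x: (-51/13, -5, 123/13) → (-51/13, -181/26, 123/13); (-41/13, -6, 79/13) → (-41/13, -197/26, 79/13)

image vertices: (-51/13, -181/26, 123/13), (-41/13, -197/26, 79/13)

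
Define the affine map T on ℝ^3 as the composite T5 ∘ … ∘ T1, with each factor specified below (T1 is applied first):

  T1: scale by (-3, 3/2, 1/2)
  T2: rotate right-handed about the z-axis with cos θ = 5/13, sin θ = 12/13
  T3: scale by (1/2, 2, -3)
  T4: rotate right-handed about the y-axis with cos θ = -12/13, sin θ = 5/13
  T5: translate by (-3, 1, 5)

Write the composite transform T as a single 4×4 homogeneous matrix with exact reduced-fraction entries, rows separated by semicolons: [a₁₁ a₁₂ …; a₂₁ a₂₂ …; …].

T1 = [-3 0 0 0; 0 3/2 0 0; 0 0 1/2 0; 0 0 0 1]
T2·T1 = [-15/13 -18/13 0 0; -36/13 15/26 0 0; 0 0 1/2 0; 0 0 0 1]
T3·…·T1 = [-15/26 -9/13 0 0; -72/13 15/13 0 0; 0 0 -3/2 0; 0 0 0 1]
T4·…·T1 = [90/169 108/169 -15/26 0; -72/13 15/13 0 0; 75/338 45/169 18/13 0; 0 0 0 1]
T5·…·T1 = [90/169 108/169 -15/26 -3; -72/13 15/13 0 1; 75/338 45/169 18/13 5; 0 0 0 1]

T = [90/169 108/169 -15/26 -3; -72/13 15/13 0 1; 75/338 45/169 18/13 5; 0 0 0 1]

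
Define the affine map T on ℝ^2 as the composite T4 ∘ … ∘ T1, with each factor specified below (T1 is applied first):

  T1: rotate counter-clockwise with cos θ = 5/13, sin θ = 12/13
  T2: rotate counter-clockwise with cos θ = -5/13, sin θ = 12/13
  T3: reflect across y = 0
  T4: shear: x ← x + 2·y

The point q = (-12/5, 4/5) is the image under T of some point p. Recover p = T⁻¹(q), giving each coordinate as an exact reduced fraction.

p = (4, 4/5)

T1 = [5/13 -12/13 0; 12/13 5/13 0; 0 0 1]
T2·T1 = [-1 0 0; 0 -1 0; 0 0 1]
T3·…·T1 = [-1 0 0; 0 1 0; 0 0 1]
T4·…·T1 = [-1 2 0; 0 1 0; 0 0 1]
det M = -1; M⁻¹ = [-1 2 0; 0 1 0; 0 0 1]
M⁻¹ · (-12/5, 4/5)ᵀ = (4, 4/5)ᵀ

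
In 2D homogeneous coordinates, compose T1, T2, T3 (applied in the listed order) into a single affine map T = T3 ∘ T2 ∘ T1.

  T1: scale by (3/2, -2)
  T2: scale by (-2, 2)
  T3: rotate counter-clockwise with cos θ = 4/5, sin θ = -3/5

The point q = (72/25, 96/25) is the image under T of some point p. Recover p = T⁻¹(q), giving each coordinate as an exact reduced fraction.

p = (0, -6/5)

T1 = [3/2 0 0; 0 -2 0; 0 0 1]
T2·T1 = [-3 0 0; 0 -4 0; 0 0 1]
T3·…·T1 = [-12/5 -12/5 0; 9/5 -16/5 0; 0 0 1]
det M = 12; M⁻¹ = [-4/15 1/5 0; -3/20 -1/5 0; 0 0 1]
M⁻¹ · (72/25, 96/25)ᵀ = (0, -6/5)ᵀ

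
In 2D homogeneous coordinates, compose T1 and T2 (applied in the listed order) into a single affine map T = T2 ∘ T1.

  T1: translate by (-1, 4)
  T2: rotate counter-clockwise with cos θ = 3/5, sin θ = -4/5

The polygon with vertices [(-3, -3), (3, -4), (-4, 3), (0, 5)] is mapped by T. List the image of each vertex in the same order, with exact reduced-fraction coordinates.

T1 translate by (-1, 4): (-3, -3) → (-4, 1); (3, -4) → (2, 0); (-4, 3) → (-5, 7); (0, 5) → (-1, 9)
T2 rotate counter-clockwise with cos θ = 3/5, sin θ = -4/5: (-4, 1) → (-8/5, 19/5); (2, 0) → (6/5, -8/5); (-5, 7) → (13/5, 41/5); (-1, 9) → (33/5, 31/5)

image vertices: (-8/5, 19/5), (6/5, -8/5), (13/5, 41/5), (33/5, 31/5)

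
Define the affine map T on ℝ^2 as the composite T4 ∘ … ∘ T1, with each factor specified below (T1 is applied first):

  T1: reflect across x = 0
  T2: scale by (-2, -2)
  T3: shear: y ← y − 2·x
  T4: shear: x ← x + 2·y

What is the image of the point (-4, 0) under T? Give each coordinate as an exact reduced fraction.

T(p) = (24, 16)

T1 reflect across x = 0: (-4, 0) → (4, 0)
T2 scale by (-2, -2): (4, 0) → (-8, 0)
T3 shear: y ← y − 2·x: (-8, 0) → (-8, 16)
T4 shear: x ← x + 2·y: (-8, 16) → (24, 16)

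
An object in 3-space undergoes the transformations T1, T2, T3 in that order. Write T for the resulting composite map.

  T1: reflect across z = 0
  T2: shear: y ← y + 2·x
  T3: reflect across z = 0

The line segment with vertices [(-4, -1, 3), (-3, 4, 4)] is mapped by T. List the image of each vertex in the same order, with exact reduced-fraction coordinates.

T1 reflect across z = 0: (-4, -1, 3) → (-4, -1, -3); (-3, 4, 4) → (-3, 4, -4)
T2 shear: y ← y + 2·x: (-4, -1, -3) → (-4, -9, -3); (-3, 4, -4) → (-3, -2, -4)
T3 reflect across z = 0: (-4, -9, -3) → (-4, -9, 3); (-3, -2, -4) → (-3, -2, 4)

image vertices: (-4, -9, 3), (-3, -2, 4)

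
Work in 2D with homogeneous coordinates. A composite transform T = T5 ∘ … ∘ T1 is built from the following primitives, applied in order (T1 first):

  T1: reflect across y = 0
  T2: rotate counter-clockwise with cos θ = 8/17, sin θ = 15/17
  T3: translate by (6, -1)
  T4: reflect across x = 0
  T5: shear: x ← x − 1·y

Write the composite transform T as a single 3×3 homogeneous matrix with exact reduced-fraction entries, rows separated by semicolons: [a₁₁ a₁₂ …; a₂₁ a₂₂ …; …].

T = [-23/17 -7/17 -5; 15/17 -8/17 -1; 0 0 1]

T1 = [1 0 0; 0 -1 0; 0 0 1]
T2·T1 = [8/17 15/17 0; 15/17 -8/17 0; 0 0 1]
T3·…·T1 = [8/17 15/17 6; 15/17 -8/17 -1; 0 0 1]
T4·…·T1 = [-8/17 -15/17 -6; 15/17 -8/17 -1; 0 0 1]
T5·…·T1 = [-23/17 -7/17 -5; 15/17 -8/17 -1; 0 0 1]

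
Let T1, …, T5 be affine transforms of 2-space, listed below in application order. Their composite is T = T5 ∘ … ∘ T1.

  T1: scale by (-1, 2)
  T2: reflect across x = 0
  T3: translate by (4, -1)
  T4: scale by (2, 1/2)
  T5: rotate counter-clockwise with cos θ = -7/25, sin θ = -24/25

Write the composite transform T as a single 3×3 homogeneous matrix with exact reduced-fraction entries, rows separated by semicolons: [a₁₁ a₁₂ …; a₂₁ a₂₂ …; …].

T = [-14/25 24/25 -68/25; -48/25 -7/25 -377/50; 0 0 1]

T1 = [-1 0 0; 0 2 0; 0 0 1]
T2·T1 = [1 0 0; 0 2 0; 0 0 1]
T3·…·T1 = [1 0 4; 0 2 -1; 0 0 1]
T4·…·T1 = [2 0 8; 0 1 -1/2; 0 0 1]
T5·…·T1 = [-14/25 24/25 -68/25; -48/25 -7/25 -377/50; 0 0 1]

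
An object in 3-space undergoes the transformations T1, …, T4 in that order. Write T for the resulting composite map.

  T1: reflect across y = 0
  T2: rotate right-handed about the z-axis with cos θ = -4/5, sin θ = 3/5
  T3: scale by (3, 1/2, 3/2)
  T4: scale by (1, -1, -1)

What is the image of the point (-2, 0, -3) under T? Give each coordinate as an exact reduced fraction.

T1 reflect across y = 0: (-2, 0, -3) → (-2, 0, -3)
T2 rotate right-handed about the z-axis with cos θ = -4/5, sin θ = 3/5: (-2, 0, -3) → (8/5, -6/5, -3)
T3 scale by (3, 1/2, 3/2): (8/5, -6/5, -3) → (24/5, -3/5, -9/2)
T4 scale by (1, -1, -1): (24/5, -3/5, -9/2) → (24/5, 3/5, 9/2)

T(p) = (24/5, 3/5, 9/2)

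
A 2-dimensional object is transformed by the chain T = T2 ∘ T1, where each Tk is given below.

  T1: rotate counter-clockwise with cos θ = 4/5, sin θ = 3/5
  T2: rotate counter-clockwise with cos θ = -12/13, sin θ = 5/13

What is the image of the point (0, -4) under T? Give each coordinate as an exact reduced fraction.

T1 rotate counter-clockwise with cos θ = 4/5, sin θ = 3/5: (0, -4) → (12/5, -16/5)
T2 rotate counter-clockwise with cos θ = -12/13, sin θ = 5/13: (12/5, -16/5) → (-64/65, 252/65)

T(p) = (-64/65, 252/65)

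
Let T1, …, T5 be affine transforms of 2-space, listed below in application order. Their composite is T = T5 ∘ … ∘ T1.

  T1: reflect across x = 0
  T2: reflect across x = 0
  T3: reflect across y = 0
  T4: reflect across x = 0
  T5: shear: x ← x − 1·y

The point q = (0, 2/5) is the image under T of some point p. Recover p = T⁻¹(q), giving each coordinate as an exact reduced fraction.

T1 = [-1 0 0; 0 1 0; 0 0 1]
T2·T1 = [1 0 0; 0 1 0; 0 0 1]
T3·…·T1 = [1 0 0; 0 -1 0; 0 0 1]
T4·…·T1 = [-1 0 0; 0 -1 0; 0 0 1]
T5·…·T1 = [-1 1 0; 0 -1 0; 0 0 1]
det M = 1; M⁻¹ = [-1 -1 0; 0 -1 0; 0 0 1]
M⁻¹ · (0, 2/5)ᵀ = (-2/5, -2/5)ᵀ

p = (-2/5, -2/5)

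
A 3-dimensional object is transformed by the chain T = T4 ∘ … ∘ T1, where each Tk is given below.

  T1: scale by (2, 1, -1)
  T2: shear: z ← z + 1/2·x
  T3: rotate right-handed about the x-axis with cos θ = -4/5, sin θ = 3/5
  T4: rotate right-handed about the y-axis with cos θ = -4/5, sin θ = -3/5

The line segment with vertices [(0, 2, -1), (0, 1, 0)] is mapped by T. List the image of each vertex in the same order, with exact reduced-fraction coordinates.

T1 scale by (2, 1, -1): (0, 2, -1) → (0, 2, 1); (0, 1, 0) → (0, 1, 0)
T2 shear: z ← z + 1/2·x: (0, 2, 1) → (0, 2, 1); (0, 1, 0) → (0, 1, 0)
T3 rotate right-handed about the x-axis with cos θ = -4/5, sin θ = 3/5: (0, 2, 1) → (0, -11/5, 2/5); (0, 1, 0) → (0, -4/5, 3/5)
T4 rotate right-handed about the y-axis with cos θ = -4/5, sin θ = -3/5: (0, -11/5, 2/5) → (-6/25, -11/5, -8/25); (0, -4/5, 3/5) → (-9/25, -4/5, -12/25)

image vertices: (-6/25, -11/5, -8/25), (-9/25, -4/5, -12/25)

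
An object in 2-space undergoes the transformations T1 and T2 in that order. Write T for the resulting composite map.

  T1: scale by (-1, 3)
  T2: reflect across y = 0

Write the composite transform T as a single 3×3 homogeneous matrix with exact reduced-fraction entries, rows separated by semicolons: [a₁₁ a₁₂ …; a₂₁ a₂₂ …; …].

T1 = [-1 0 0; 0 3 0; 0 0 1]
T2·T1 = [-1 0 0; 0 -3 0; 0 0 1]

T = [-1 0 0; 0 -3 0; 0 0 1]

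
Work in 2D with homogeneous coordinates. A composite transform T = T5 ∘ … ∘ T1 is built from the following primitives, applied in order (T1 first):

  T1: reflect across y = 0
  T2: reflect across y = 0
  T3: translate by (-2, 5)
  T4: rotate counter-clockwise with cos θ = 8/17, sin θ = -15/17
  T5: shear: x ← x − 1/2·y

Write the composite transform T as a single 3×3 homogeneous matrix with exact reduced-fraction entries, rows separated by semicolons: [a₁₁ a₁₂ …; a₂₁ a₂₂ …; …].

T = [31/34 11/17 24/17; -15/17 8/17 70/17; 0 0 1]

T1 = [1 0 0; 0 -1 0; 0 0 1]
T2·T1 = [1 0 0; 0 1 0; 0 0 1]
T3·…·T1 = [1 0 -2; 0 1 5; 0 0 1]
T4·…·T1 = [8/17 15/17 59/17; -15/17 8/17 70/17; 0 0 1]
T5·…·T1 = [31/34 11/17 24/17; -15/17 8/17 70/17; 0 0 1]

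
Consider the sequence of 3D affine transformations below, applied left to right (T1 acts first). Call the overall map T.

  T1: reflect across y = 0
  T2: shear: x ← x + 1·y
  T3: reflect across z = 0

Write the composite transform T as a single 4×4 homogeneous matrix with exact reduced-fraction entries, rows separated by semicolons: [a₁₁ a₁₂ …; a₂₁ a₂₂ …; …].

T1 = [1 0 0 0; 0 -1 0 0; 0 0 1 0; 0 0 0 1]
T2·T1 = [1 -1 0 0; 0 -1 0 0; 0 0 1 0; 0 0 0 1]
T3·…·T1 = [1 -1 0 0; 0 -1 0 0; 0 0 -1 0; 0 0 0 1]

T = [1 -1 0 0; 0 -1 0 0; 0 0 -1 0; 0 0 0 1]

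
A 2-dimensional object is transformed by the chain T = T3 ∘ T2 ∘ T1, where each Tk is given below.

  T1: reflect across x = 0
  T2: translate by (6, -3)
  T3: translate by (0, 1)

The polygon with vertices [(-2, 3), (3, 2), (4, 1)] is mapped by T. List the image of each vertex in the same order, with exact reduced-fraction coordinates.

T1 reflect across x = 0: (-2, 3) → (2, 3); (3, 2) → (-3, 2); (4, 1) → (-4, 1)
T2 translate by (6, -3): (2, 3) → (8, 0); (-3, 2) → (3, -1); (-4, 1) → (2, -2)
T3 translate by (0, 1): (8, 0) → (8, 1); (3, -1) → (3, 0); (2, -2) → (2, -1)

image vertices: (8, 1), (3, 0), (2, -1)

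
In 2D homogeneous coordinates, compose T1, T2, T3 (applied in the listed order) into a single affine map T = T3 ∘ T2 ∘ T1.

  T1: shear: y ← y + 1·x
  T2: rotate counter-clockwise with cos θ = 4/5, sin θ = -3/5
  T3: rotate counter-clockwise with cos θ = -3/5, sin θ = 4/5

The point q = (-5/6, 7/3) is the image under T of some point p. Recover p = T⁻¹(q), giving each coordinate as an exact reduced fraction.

T1 = [1 0 0; 1 1 0; 0 0 1]
T2·T1 = [7/5 3/5 0; 1/5 4/5 0; 0 0 1]
T3·…·T1 = [-1 -1 0; 1 0 0; 0 0 1]
det M = 1; M⁻¹ = [0 1 0; -1 -1 0; 0 0 1]
M⁻¹ · (-5/6, 7/3)ᵀ = (7/3, -3/2)ᵀ

p = (7/3, -3/2)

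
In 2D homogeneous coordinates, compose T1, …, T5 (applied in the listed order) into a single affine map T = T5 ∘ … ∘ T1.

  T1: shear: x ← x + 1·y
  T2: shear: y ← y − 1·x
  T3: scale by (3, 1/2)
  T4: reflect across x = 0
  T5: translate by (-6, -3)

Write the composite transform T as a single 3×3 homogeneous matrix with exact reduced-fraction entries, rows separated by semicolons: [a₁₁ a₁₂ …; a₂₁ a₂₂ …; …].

T1 = [1 1 0; 0 1 0; 0 0 1]
T2·T1 = [1 1 0; -1 0 0; 0 0 1]
T3·…·T1 = [3 3 0; -1/2 0 0; 0 0 1]
T4·…·T1 = [-3 -3 0; -1/2 0 0; 0 0 1]
T5·…·T1 = [-3 -3 -6; -1/2 0 -3; 0 0 1]

T = [-3 -3 -6; -1/2 0 -3; 0 0 1]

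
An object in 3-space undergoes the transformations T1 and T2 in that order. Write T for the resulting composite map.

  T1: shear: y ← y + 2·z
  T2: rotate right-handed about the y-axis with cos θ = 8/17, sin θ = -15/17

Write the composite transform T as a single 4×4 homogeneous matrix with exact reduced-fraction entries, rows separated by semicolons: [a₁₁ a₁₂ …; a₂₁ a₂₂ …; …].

T = [8/17 0 -15/17 0; 0 1 2 0; 15/17 0 8/17 0; 0 0 0 1]

T1 = [1 0 0 0; 0 1 2 0; 0 0 1 0; 0 0 0 1]
T2·T1 = [8/17 0 -15/17 0; 0 1 2 0; 15/17 0 8/17 0; 0 0 0 1]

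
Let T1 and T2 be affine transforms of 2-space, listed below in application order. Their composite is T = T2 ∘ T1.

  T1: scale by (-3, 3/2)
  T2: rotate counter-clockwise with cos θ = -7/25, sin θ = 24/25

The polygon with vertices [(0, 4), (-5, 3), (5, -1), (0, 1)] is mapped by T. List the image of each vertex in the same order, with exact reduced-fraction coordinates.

image vertices: (-144/25, -42/25), (-213/25, 657/50), (141/25, -699/50), (-36/25, -21/50)

T1 scale by (-3, 3/2): (0, 4) → (0, 6); (-5, 3) → (15, 9/2); (5, -1) → (-15, -3/2); (0, 1) → (0, 3/2)
T2 rotate counter-clockwise with cos θ = -7/25, sin θ = 24/25: (0, 6) → (-144/25, -42/25); (15, 9/2) → (-213/25, 657/50); (-15, -3/2) → (141/25, -699/50); (0, 3/2) → (-36/25, -21/50)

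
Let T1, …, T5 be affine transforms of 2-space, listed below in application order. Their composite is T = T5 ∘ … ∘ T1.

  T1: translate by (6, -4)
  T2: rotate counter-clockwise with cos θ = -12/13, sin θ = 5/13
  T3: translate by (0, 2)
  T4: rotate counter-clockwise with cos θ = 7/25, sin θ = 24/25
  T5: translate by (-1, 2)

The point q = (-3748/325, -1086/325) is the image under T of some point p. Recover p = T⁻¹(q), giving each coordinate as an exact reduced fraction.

T1 = [1 0 6; 0 1 -4; 0 0 1]
T2·T1 = [-12/13 -5/13 -4; 5/13 -12/13 6; 0 0 1]
T3·…·T1 = [-12/13 -5/13 -4; 5/13 -12/13 8; 0 0 1]
T4·…·T1 = [-204/325 253/325 -44/5; -253/325 -204/325 -8/5; 0 0 1]
T5·…·T1 = [-204/325 253/325 -49/5; -253/325 -204/325 2/5; 0 0 1]
det M = 1; M⁻¹ = [-204/325 -253/325 -146/25; 253/325 -204/325 197/25; 0 0 1]
M⁻¹ · (-3748/325, -1086/325)ᵀ = (4, 1)ᵀ

p = (4, 1)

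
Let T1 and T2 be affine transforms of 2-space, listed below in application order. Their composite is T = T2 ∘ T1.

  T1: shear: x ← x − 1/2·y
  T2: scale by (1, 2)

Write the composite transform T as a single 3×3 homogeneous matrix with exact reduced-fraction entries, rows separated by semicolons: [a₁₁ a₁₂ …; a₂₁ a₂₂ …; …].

T = [1 -1/2 0; 0 2 0; 0 0 1]

T1 = [1 -1/2 0; 0 1 0; 0 0 1]
T2·T1 = [1 -1/2 0; 0 2 0; 0 0 1]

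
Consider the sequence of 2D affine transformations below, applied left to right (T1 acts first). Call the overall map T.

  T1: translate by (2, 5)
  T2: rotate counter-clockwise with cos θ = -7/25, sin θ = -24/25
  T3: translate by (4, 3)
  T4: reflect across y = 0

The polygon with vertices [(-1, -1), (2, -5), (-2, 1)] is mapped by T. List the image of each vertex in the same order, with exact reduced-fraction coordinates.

T1 translate by (2, 5): (-1, -1) → (1, 4); (2, -5) → (4, 0); (-2, 1) → (0, 6)
T2 rotate counter-clockwise with cos θ = -7/25, sin θ = -24/25: (1, 4) → (89/25, -52/25); (4, 0) → (-28/25, -96/25); (0, 6) → (144/25, -42/25)
T3 translate by (4, 3): (89/25, -52/25) → (189/25, 23/25); (-28/25, -96/25) → (72/25, -21/25); (144/25, -42/25) → (244/25, 33/25)
T4 reflect across y = 0: (189/25, 23/25) → (189/25, -23/25); (72/25, -21/25) → (72/25, 21/25); (244/25, 33/25) → (244/25, -33/25)

image vertices: (189/25, -23/25), (72/25, 21/25), (244/25, -33/25)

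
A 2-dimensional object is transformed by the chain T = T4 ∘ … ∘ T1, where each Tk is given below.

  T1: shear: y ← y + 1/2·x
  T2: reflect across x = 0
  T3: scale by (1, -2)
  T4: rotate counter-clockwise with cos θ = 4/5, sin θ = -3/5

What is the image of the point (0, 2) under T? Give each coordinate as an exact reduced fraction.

T1 shear: y ← y + 1/2·x: (0, 2) → (0, 2)
T2 reflect across x = 0: (0, 2) → (0, 2)
T3 scale by (1, -2): (0, 2) → (0, -4)
T4 rotate counter-clockwise with cos θ = 4/5, sin θ = -3/5: (0, -4) → (-12/5, -16/5)

T(p) = (-12/5, -16/5)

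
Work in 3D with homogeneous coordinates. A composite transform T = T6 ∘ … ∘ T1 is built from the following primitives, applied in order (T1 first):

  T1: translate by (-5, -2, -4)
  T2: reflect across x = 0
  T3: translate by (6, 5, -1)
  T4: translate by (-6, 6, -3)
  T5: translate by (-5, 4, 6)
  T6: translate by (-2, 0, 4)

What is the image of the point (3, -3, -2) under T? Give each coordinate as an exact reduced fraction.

T1 translate by (-5, -2, -4): (3, -3, -2) → (-2, -5, -6)
T2 reflect across x = 0: (-2, -5, -6) → (2, -5, -6)
T3 translate by (6, 5, -1): (2, -5, -6) → (8, 0, -7)
T4 translate by (-6, 6, -3): (8, 0, -7) → (2, 6, -10)
T5 translate by (-5, 4, 6): (2, 6, -10) → (-3, 10, -4)
T6 translate by (-2, 0, 4): (-3, 10, -4) → (-5, 10, 0)

T(p) = (-5, 10, 0)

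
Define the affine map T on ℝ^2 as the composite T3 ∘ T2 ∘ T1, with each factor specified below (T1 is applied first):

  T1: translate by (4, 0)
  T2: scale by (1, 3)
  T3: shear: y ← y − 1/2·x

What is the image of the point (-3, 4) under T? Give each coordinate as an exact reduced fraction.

T(p) = (1, 23/2)

T1 translate by (4, 0): (-3, 4) → (1, 4)
T2 scale by (1, 3): (1, 4) → (1, 12)
T3 shear: y ← y − 1/2·x: (1, 12) → (1, 23/2)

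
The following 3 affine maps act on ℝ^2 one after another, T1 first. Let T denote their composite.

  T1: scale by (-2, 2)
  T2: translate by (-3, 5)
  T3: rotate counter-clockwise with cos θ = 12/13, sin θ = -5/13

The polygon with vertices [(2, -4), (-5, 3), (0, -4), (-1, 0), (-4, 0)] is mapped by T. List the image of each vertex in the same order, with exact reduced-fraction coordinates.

image vertices: (-99/13, -1/13), (139/13, 97/13), (-51/13, -21/13), (1, 5), (85/13, 35/13)

T1 scale by (-2, 2): (2, -4) → (-4, -8); (-5, 3) → (10, 6); (0, -4) → (0, -8); (-1, 0) → (2, 0); (-4, 0) → (8, 0)
T2 translate by (-3, 5): (-4, -8) → (-7, -3); (10, 6) → (7, 11); (0, -8) → (-3, -3); (2, 0) → (-1, 5); (8, 0) → (5, 5)
T3 rotate counter-clockwise with cos θ = 12/13, sin θ = -5/13: (-7, -3) → (-99/13, -1/13); (7, 11) → (139/13, 97/13); (-3, -3) → (-51/13, -21/13); (-1, 5) → (1, 5); (5, 5) → (85/13, 35/13)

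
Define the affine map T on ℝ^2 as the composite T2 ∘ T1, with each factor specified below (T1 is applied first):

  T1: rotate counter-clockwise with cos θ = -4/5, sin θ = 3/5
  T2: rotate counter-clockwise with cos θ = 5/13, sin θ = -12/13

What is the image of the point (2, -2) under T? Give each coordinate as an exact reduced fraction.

T(p) = (158/65, 94/65)

T1 rotate counter-clockwise with cos θ = -4/5, sin θ = 3/5: (2, -2) → (-2/5, 14/5)
T2 rotate counter-clockwise with cos θ = 5/13, sin θ = -12/13: (-2/5, 14/5) → (158/65, 94/65)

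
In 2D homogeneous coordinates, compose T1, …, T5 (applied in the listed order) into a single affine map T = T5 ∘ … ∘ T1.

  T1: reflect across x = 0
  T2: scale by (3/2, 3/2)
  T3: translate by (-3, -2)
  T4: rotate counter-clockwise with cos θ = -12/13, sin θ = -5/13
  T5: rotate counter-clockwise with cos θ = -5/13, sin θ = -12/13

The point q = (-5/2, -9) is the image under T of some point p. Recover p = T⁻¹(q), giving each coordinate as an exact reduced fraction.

p = (4, 3)

T1 = [-1 0 0; 0 1 0; 0 0 1]
T2·T1 = [-3/2 0 0; 0 3/2 0; 0 0 1]
T3·…·T1 = [-3/2 0 -3; 0 3/2 -2; 0 0 1]
T4·…·T1 = [18/13 15/26 2; 15/26 -18/13 3; 0 0 1]
T5·…·T1 = [0 -3/2 2; -3/2 0 -3; 0 0 1]
det M = -9/4; M⁻¹ = [0 -2/3 -2; -2/3 0 4/3; 0 0 1]
M⁻¹ · (-5/2, -9)ᵀ = (4, 3)ᵀ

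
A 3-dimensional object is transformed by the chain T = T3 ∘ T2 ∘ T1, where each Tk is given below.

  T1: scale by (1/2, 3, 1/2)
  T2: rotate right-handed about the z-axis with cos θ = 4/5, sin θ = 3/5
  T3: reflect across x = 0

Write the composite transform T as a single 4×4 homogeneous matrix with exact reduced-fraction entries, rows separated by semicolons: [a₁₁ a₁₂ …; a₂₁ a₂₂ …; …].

T = [-2/5 9/5 0 0; 3/10 12/5 0 0; 0 0 1/2 0; 0 0 0 1]

T1 = [1/2 0 0 0; 0 3 0 0; 0 0 1/2 0; 0 0 0 1]
T2·T1 = [2/5 -9/5 0 0; 3/10 12/5 0 0; 0 0 1/2 0; 0 0 0 1]
T3·…·T1 = [-2/5 9/5 0 0; 3/10 12/5 0 0; 0 0 1/2 0; 0 0 0 1]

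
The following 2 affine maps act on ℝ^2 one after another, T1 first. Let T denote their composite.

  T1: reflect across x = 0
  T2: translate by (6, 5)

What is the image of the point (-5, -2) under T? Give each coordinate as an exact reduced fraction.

T1 reflect across x = 0: (-5, -2) → (5, -2)
T2 translate by (6, 5): (5, -2) → (11, 3)

T(p) = (11, 3)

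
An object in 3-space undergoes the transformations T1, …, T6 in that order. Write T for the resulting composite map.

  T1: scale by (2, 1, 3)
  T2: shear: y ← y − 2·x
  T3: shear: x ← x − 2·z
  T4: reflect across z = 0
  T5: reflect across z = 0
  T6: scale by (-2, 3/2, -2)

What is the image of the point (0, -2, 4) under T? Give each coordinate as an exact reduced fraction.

T1 scale by (2, 1, 3): (0, -2, 4) → (0, -2, 12)
T2 shear: y ← y − 2·x: (0, -2, 12) → (0, -2, 12)
T3 shear: x ← x − 2·z: (0, -2, 12) → (-24, -2, 12)
T4 reflect across z = 0: (-24, -2, 12) → (-24, -2, -12)
T5 reflect across z = 0: (-24, -2, -12) → (-24, -2, 12)
T6 scale by (-2, 3/2, -2): (-24, -2, 12) → (48, -3, -24)

T(p) = (48, -3, -24)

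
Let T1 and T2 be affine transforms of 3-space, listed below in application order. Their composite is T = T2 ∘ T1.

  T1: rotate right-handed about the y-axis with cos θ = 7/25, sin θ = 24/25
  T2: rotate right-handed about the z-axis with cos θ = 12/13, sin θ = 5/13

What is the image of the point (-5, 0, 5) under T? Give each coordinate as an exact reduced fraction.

T1 rotate right-handed about the y-axis with cos θ = 7/25, sin θ = 24/25: (-5, 0, 5) → (17/5, 0, 31/5)
T2 rotate right-handed about the z-axis with cos θ = 12/13, sin θ = 5/13: (17/5, 0, 31/5) → (204/65, 17/13, 31/5)

T(p) = (204/65, 17/13, 31/5)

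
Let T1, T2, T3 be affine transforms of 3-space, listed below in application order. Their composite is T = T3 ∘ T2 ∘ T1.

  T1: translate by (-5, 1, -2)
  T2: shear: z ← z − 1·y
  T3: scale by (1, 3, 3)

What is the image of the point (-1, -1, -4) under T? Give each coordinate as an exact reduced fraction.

T(p) = (-6, 0, -18)

T1 translate by (-5, 1, -2): (-1, -1, -4) → (-6, 0, -6)
T2 shear: z ← z − 1·y: (-6, 0, -6) → (-6, 0, -6)
T3 scale by (1, 3, 3): (-6, 0, -6) → (-6, 0, -18)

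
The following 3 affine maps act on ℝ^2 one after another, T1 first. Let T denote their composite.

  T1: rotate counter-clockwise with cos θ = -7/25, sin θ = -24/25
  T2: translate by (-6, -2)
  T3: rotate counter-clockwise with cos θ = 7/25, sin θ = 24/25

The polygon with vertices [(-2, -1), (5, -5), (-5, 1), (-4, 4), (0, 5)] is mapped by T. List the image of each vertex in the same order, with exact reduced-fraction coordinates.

T1 rotate counter-clockwise with cos θ = -7/25, sin θ = -24/25: (-2, -1) → (-2/5, 11/5); (5, -5) → (-31/5, -17/5); (-5, 1) → (59/25, 113/25); (-4, 4) → (124/25, 68/25); (0, 5) → (24/5, -7/5)
T2 translate by (-6, -2): (-2/5, 11/5) → (-32/5, 1/5); (-31/5, -17/5) → (-61/5, -27/5); (59/25, 113/25) → (-91/25, 63/25); (124/25, 68/25) → (-26/25, 18/25); (24/5, -7/5) → (-6/5, -17/5)
T3 rotate counter-clockwise with cos θ = 7/25, sin θ = 24/25: (-32/5, 1/5) → (-248/125, -761/125); (-61/5, -27/5) → (221/125, -1653/125); (-91/25, 63/25) → (-2149/625, -1743/625); (-26/25, 18/25) → (-614/625, -498/625); (-6/5, -17/5) → (366/125, -263/125)

image vertices: (-248/125, -761/125), (221/125, -1653/125), (-2149/625, -1743/625), (-614/625, -498/625), (366/125, -263/125)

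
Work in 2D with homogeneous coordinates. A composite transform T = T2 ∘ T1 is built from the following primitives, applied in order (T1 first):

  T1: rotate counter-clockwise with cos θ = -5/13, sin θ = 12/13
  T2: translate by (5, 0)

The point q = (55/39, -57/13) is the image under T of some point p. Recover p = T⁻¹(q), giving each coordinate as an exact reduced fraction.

p = (-8/3, 5)

T1 = [-5/13 -12/13 0; 12/13 -5/13 0; 0 0 1]
T2·T1 = [-5/13 -12/13 5; 12/13 -5/13 0; 0 0 1]
det M = 1; M⁻¹ = [-5/13 12/13 25/13; -12/13 -5/13 60/13; 0 0 1]
M⁻¹ · (55/39, -57/13)ᵀ = (-8/3, 5)ᵀ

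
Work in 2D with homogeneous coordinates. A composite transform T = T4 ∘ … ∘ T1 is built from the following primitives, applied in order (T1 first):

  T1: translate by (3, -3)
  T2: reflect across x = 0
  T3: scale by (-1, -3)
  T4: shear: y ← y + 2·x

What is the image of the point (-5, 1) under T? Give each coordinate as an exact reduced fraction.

T(p) = (-2, 2)

T1 translate by (3, -3): (-5, 1) → (-2, -2)
T2 reflect across x = 0: (-2, -2) → (2, -2)
T3 scale by (-1, -3): (2, -2) → (-2, 6)
T4 shear: y ← y + 2·x: (-2, 6) → (-2, 2)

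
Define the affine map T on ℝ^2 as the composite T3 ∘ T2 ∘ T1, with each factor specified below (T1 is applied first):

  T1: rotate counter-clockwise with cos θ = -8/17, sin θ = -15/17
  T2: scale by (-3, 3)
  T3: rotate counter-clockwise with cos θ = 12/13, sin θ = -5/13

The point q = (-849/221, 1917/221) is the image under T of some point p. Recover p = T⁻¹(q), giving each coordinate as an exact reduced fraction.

T1 = [-8/17 15/17 0; -15/17 -8/17 0; 0 0 1]
T2·T1 = [24/17 -45/17 0; -45/17 -24/17 0; 0 0 1]
T3·…·T1 = [63/221 -660/221 0; -660/221 -63/221 0; 0 0 1]
det M = -9; M⁻¹ = [7/221 -220/663 0; -220/663 -7/221 0; 0 0 1]
M⁻¹ · (-849/221, 1917/221)ᵀ = (-3, 1)ᵀ

p = (-3, 1)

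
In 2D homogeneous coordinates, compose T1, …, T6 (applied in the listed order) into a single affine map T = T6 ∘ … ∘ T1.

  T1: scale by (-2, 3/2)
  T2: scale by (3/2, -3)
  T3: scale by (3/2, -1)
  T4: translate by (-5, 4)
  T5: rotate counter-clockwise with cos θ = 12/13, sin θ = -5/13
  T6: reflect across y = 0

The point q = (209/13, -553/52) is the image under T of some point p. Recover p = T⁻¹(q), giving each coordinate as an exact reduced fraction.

p = (-7/2, 8/3)

T1 = [-2 0 0; 0 3/2 0; 0 0 1]
T2·T1 = [-3 0 0; 0 -9/2 0; 0 0 1]
T3·…·T1 = [-9/2 0 0; 0 9/2 0; 0 0 1]
T4·…·T1 = [-9/2 0 -5; 0 9/2 4; 0 0 1]
T5·…·T1 = [-54/13 45/26 -40/13; 45/26 54/13 73/13; 0 0 1]
T6·…·T1 = [-54/13 45/26 -40/13; -45/26 -54/13 -73/13; 0 0 1]
det M = 81/4; M⁻¹ = [-8/39 -10/117 -10/9; 10/117 -8/39 -8/9; 0 0 1]
M⁻¹ · (209/13, -553/52)ᵀ = (-7/2, 8/3)ᵀ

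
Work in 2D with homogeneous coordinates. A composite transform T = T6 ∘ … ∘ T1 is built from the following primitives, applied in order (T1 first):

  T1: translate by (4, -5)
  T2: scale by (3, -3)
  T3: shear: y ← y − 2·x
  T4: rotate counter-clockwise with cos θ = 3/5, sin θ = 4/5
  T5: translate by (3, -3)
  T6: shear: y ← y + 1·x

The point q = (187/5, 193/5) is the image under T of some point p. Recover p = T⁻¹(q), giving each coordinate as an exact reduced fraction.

T1 = [1 0 4; 0 1 -5; 0 0 1]
T2·T1 = [3 0 12; 0 -3 15; 0 0 1]
T3·…·T1 = [3 0 12; -6 -3 -9; 0 0 1]
T4·…·T1 = [33/5 12/5 72/5; -6/5 -9/5 21/5; 0 0 1]
T5·…·T1 = [33/5 12/5 87/5; -6/5 -9/5 6/5; 0 0 1]
T6·…·T1 = [33/5 12/5 87/5; 27/5 3/5 93/5; 0 0 1]
det M = -9; M⁻¹ = [-1/15 4/15 -19/5; 3/5 -11/15 16/5; 0 0 1]
M⁻¹ · (187/5, 193/5)ᵀ = (4, -8/3)ᵀ

p = (4, -8/3)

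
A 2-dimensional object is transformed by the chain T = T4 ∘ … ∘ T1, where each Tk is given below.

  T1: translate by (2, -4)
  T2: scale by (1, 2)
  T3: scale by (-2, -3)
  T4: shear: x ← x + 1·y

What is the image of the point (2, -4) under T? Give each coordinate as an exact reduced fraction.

T1 translate by (2, -4): (2, -4) → (4, -8)
T2 scale by (1, 2): (4, -8) → (4, -16)
T3 scale by (-2, -3): (4, -16) → (-8, 48)
T4 shear: x ← x + 1·y: (-8, 48) → (40, 48)

T(p) = (40, 48)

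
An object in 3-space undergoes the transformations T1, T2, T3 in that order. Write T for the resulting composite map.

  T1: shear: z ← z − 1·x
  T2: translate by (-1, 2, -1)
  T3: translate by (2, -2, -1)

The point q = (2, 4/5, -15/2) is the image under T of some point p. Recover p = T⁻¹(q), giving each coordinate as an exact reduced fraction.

p = (1, 4/5, -9/2)

T1 = [1 0 0 0; 0 1 0 0; -1 0 1 0; 0 0 0 1]
T2·T1 = [1 0 0 -1; 0 1 0 2; -1 0 1 -1; 0 0 0 1]
T3·…·T1 = [1 0 0 1; 0 1 0 0; -1 0 1 -2; 0 0 0 1]
det M = 1; M⁻¹ = [1 0 0 -1; 0 1 0 0; 1 0 1 1; 0 0 0 1]
M⁻¹ · (2, 4/5, -15/2)ᵀ = (1, 4/5, -9/2)ᵀ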